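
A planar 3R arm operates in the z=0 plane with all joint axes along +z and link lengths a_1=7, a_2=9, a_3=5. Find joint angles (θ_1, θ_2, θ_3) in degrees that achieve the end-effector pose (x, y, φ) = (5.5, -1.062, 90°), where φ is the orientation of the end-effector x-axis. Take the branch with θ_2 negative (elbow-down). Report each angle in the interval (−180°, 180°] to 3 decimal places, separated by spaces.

24.434 -120.001 -174.433

wrist centre = target − a_3·(cos φ, sin φ) = (5.5000, -6.0620)
cos θ_2 = (66.9978−7²−9²)/(2·7·9) = -0.5000; θ_2 = -120.0011° (elbow-down)
β = atan2(-6.0620,5.5000) = -47.7828°; ψ = atan2(-7.7941,2.4998) = -72.2172°
θ_1 = β − ψ = 24.4344°
θ_3 = φ − θ_1 − θ_2 = -174.4332° (wrapped to (-180°,180°])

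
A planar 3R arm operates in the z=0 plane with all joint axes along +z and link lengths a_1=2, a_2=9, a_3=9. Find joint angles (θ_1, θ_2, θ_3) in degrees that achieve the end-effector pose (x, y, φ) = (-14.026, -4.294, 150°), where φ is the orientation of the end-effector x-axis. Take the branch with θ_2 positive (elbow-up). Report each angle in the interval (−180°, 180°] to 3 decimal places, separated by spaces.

-150.019 30.024 -90.005

wrist centre = target − a_3·(cos φ, sin φ) = (-6.2318, -8.7940)
cos θ_2 = (116.1694−2²−9²)/(2·2·9) = 0.8658; θ_2 = 30.0239° (elbow-up)
β = atan2(-8.7940,-6.2318) = -125.3229°; ψ = atan2(4.5032,9.7924) = 24.6965°
θ_1 = β − ψ = -150.0193°
θ_3 = φ − θ_1 − θ_2 = -90.0045° (wrapped to (-180°,180°])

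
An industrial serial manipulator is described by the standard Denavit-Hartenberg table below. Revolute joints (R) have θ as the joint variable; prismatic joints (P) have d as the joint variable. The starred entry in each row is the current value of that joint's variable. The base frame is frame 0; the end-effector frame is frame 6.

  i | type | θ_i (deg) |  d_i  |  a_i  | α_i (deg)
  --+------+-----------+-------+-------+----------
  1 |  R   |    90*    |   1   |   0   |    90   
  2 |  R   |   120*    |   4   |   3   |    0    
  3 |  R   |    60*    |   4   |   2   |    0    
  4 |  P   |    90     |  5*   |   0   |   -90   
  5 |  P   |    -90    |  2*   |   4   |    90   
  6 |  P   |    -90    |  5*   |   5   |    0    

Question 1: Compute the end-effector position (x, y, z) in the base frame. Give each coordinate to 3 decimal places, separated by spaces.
after link 1: o_1 = (0.0000, 0.0000, 1.0000)
after link 2: o_2 = (4.0000, -1.5000, 3.5981)
after link 3: o_3 = (8.0000, -3.5000, 3.5981)
after link 4: o_4 = (13.0000, -3.5000, 3.5981)
after link 5: o_5 = (17.0000, -1.5000, 3.5981)
after link 6: o_6 = (17.0000, -6.5000, 8.5981)

17.000 -6.500 8.598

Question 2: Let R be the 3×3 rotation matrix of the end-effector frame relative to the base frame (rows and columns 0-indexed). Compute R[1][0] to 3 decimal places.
End-effector x-axis (col 0 of R) = (-0.0000,-1.0000,0.0000)
R[1][0] = -1.0000

-1.000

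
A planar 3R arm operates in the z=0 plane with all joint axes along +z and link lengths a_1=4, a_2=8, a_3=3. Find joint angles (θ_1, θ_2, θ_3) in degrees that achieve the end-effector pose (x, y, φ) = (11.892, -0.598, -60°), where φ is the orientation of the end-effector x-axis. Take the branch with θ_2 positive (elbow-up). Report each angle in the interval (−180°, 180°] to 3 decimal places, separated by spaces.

wrist centre = target − a_3·(cos φ, sin φ) = (10.3920, 2.0001)
cos θ_2 = (111.9940−4²−8²)/(2·4·8) = 0.4999; θ_2 = 60.0062° (elbow-up)
β = atan2(2.0001,10.3920) = 10.8941°; ψ = atan2(6.9286,7.9992) = 40.8978°
θ_1 = β − ψ = -30.0037°
θ_3 = φ − θ_1 − θ_2 = -90.0025° (wrapped to (-180°,180°])

-30.004 60.006 -90.002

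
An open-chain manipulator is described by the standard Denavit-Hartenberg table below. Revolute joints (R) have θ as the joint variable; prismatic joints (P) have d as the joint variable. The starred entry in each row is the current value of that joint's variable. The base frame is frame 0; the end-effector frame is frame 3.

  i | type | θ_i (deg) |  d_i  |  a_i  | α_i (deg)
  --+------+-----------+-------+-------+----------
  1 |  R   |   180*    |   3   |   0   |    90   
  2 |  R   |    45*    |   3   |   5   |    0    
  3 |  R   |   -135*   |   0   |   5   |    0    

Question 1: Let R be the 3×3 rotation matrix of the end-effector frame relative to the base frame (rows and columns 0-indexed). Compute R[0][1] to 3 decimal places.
End-effector y-axis (col 1 of R) = (-1.0000,0.0000,0.0000)
R[0][1] = -1.0000

-1.000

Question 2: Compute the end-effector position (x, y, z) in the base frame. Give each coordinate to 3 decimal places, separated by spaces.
after link 1: o_1 = (0.0000, 0.0000, 3.0000)
after link 2: o_2 = (-3.5355, 3.0000, 6.5355)
after link 3: o_3 = (-3.5355, 3.0000, 1.5355)

-3.536 3.000 1.536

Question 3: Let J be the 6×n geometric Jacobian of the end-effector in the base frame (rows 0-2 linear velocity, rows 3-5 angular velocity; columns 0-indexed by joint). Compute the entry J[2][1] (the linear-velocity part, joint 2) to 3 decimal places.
axis z_1 = (0.0000,1.0000,0.0000); lever o_n−o_1 = (-3.5355,3.0000,-1.4645)
cross product → J_v[:, 1] = (-1.4645,-0.0000,3.5355)
J_ω[:, 1] = z_1
entry J[2][1] = 3.5355

3.536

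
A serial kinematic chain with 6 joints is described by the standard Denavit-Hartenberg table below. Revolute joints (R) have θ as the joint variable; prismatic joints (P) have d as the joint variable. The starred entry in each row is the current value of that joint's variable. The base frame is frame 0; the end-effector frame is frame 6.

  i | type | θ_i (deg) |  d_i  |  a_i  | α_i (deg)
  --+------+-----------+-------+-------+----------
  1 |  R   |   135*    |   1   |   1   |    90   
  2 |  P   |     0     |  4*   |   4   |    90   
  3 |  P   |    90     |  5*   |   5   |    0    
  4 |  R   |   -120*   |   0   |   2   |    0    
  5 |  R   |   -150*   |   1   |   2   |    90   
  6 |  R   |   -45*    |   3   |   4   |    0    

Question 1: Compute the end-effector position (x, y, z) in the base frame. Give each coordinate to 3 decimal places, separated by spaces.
6.432 9.124 -2.172

after link 1: o_1 = (-0.7071, 0.7071, 1.0000)
after link 2: o_2 = (-0.7071, 6.3640, 1.0000)
after link 3: o_3 = (2.8284, 9.8995, -4.0000)
after link 4: o_4 = (0.8966, 10.4171, -4.0000)
after link 5: o_5 = (2.3108, 9.0029, -5.0000)
after link 6: o_6 = (6.4321, 9.1242, -2.1716)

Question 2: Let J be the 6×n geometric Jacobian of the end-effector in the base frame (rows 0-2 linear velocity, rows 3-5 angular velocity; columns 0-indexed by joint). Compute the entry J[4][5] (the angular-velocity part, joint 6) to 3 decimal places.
0.707

axis z_5 = (0.7071,0.7071,0.0000); lever o_n−o_5 = (4.1213,0.1213,2.8284)
cross product → J_v[:, 5] = (2.0000,-2.0000,-2.8284)
J_ω[:, 5] = z_5
entry J[4][5] = 0.7071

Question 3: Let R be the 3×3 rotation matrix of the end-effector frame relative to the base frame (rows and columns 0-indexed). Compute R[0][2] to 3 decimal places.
0.707

End-effector z-axis (col 2 of R) = (0.7071,0.7071,0.0000)
R[0][2] = 0.7071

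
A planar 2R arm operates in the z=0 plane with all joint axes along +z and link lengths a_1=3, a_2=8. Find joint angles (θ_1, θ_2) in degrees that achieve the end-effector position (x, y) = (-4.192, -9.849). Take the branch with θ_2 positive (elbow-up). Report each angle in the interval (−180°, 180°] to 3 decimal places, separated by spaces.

-134.989 29.985

cos θ_2 = (114.5757−3²−8²)/(2·3·8) = 0.8662; θ_2 = 29.9846° (elbow-up)
β = atan2(-9.8490,-4.1920) = -113.0559°; ψ = atan2(3.9981,9.9293) = 21.9328°
θ_1 = β − ψ = -134.9887°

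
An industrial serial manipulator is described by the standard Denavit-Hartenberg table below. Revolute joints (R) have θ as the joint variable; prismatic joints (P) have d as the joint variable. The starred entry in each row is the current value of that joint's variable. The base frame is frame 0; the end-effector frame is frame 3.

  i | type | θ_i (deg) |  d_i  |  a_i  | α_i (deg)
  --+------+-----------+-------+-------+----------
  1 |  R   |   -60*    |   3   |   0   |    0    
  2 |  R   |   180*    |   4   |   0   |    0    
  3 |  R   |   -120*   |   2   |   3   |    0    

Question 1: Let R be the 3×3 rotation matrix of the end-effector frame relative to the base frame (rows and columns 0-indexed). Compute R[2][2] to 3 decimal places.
1.000

End-effector z-axis (col 2 of R) = (0.0000,0.0000,1.0000)
R[2][2] = 1.0000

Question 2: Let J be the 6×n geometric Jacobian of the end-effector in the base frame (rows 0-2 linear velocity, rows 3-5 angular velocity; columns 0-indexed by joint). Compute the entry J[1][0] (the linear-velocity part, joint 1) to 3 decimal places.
3.000

axis z_0 = ẑ; lever o_n−o_0 = (3.0000,0.0000,9.0000)
cross product → J_v[:, 0] = (-0.0000,3.0000,0.0000)
J_ω[:, 0] = z_0
entry J[1][0] = 3.0000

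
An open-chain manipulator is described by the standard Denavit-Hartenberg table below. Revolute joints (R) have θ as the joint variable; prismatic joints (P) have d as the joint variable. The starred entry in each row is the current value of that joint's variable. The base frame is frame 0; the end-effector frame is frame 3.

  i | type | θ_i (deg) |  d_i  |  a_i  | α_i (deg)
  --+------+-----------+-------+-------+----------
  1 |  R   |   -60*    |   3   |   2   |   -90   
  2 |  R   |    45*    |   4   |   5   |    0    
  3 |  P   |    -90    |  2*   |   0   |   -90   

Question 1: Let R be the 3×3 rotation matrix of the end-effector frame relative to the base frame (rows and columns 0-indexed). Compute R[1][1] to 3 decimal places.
-0.500

End-effector y-axis (col 1 of R) = (-0.8660,-0.5000,-0.0000)
R[1][1] = -0.5000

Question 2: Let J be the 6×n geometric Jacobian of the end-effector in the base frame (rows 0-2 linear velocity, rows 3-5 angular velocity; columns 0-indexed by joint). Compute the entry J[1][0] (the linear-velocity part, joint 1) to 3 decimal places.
axis z_0 = ẑ; lever o_n−o_0 = (7.9639,-1.7939,-0.5355)
cross product → J_v[:, 0] = (1.7939,7.9639,-0.0000)
J_ω[:, 0] = z_0
entry J[1][0] = 7.9639

7.964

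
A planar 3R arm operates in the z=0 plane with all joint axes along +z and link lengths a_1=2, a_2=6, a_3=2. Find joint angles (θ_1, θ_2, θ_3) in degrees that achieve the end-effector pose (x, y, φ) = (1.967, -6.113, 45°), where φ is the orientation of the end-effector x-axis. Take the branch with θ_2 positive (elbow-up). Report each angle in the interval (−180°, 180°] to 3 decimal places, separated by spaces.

-120.017 45.020 119.996

wrist centre = target − a_3·(cos φ, sin φ) = (0.5528, -7.5272)
cos θ_2 = (56.9645−2²−6²)/(2·2·6) = 0.7069; θ_2 = 45.0204° (elbow-up)
β = atan2(-7.5272,0.5528) = -85.7998°; ψ = atan2(4.2442,6.2411) = 34.2169°
θ_1 = β − ψ = -120.0167°
θ_3 = φ − θ_1 − θ_2 = 119.9963° (wrapped to (-180°,180°])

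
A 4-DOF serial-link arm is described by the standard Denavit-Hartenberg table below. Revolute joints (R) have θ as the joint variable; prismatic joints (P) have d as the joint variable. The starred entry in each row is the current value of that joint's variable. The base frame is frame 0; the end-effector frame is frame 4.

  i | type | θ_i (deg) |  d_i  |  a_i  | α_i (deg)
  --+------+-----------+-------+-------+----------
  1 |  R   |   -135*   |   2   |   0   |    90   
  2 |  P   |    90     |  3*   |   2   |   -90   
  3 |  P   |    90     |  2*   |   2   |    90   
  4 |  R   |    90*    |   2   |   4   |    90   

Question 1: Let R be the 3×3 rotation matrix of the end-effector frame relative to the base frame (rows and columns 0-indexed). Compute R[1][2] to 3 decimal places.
-0.707

End-effector z-axis (col 2 of R) = (0.7071,-0.7071,0.0000)
R[1][2] = -0.7071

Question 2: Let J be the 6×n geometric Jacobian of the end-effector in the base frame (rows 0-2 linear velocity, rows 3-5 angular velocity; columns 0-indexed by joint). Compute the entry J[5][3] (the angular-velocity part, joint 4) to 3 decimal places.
1.000

axis z_3 = (0.0000,0.0000,1.0000); lever o_n−o_3 = (2.8284,2.8284,2.0000)
cross product → J_v[:, 3] = (-2.8284,2.8284,0.0000)
J_ω[:, 3] = z_3
entry J[5][3] = 1.0000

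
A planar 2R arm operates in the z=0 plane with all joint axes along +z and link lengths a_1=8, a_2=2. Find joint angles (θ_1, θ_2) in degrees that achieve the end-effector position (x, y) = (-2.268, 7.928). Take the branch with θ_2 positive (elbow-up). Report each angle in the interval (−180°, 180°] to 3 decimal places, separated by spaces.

91.928 90.005

cos θ_2 = (67.9970−8²−2²)/(2·8·2) = -0.0001; θ_2 = 90.0054° (elbow-up)
β = atan2(7.9280,-2.2680) = 105.9645°; ψ = atan2(2.0000,7.9998) = 14.0366°
θ_1 = β − ψ = 91.9279°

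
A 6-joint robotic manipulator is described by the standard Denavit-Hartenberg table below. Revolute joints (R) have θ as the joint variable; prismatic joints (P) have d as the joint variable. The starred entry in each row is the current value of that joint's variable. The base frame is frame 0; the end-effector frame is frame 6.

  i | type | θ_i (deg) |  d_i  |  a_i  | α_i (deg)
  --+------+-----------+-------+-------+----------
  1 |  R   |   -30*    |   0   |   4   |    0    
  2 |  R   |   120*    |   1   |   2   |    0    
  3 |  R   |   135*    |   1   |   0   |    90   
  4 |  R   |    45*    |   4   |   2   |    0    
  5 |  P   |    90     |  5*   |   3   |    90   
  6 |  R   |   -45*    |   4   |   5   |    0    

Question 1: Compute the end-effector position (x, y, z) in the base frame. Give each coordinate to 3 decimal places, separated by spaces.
after link 1: o_1 = (3.4641, -2.0000, 0.0000)
after link 2: o_2 = (3.4641, 0.0000, 1.0000)
after link 3: o_3 = (3.4641, 0.0000, 2.0000)
after link 4: o_4 = (-0.3643, 1.8284, 3.4142)
after link 5: o_5 = (-2.3999, 6.8640, 5.5355)
after link 6: o_6 = (-0.1321, 4.1317, 10.8640)

-0.132 4.132 10.864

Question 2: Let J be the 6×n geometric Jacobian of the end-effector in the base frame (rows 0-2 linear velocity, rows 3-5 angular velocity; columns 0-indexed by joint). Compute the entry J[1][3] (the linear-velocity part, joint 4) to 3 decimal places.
axis z_3 = (-0.7071,0.7071,0.0000); lever o_n−o_3 = (-3.5962,4.1317,8.8640)
cross product → J_v[:, 3] = (6.2678,6.2678,-0.3787)
J_ω[:, 3] = z_3
entry J[1][3] = 6.2678

6.268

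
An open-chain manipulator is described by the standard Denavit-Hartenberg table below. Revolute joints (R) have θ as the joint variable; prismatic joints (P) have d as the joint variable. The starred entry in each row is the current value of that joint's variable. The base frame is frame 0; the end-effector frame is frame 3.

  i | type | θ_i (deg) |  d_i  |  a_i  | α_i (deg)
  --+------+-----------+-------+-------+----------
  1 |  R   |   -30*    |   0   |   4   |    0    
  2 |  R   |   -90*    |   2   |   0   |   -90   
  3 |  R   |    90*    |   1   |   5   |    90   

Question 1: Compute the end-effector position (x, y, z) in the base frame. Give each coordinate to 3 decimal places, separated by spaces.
after link 1: o_1 = (3.4641, -2.0000, 0.0000)
after link 2: o_2 = (3.4641, -2.0000, 2.0000)
after link 3: o_3 = (4.3301, -2.5000, -3.0000)

4.330 -2.500 -3.000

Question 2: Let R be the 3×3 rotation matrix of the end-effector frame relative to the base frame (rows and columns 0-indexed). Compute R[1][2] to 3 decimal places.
-0.866

End-effector z-axis (col 2 of R) = (-0.5000,-0.8660,0.0000)
R[1][2] = -0.8660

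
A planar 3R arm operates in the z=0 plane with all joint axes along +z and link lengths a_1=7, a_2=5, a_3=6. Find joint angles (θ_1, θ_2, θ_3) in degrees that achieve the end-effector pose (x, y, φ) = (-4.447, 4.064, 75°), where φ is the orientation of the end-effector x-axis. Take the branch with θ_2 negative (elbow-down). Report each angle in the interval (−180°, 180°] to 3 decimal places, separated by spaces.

wrist centre = target − a_3·(cos φ, sin φ) = (-5.9999, -1.7316)
cos θ_2 = (38.9973−7²−5²)/(2·7·5) = -0.5000; θ_2 = -120.0026° (elbow-down)
β = atan2(-1.7316,-5.9999) = -163.9020°; ψ = atan2(-4.3300,4.4998) = -43.8984°
θ_1 = β − ψ = -120.0037°
θ_3 = φ − θ_1 − θ_2 = -44.9938° (wrapped to (-180°,180°])

-120.004 -120.003 -44.994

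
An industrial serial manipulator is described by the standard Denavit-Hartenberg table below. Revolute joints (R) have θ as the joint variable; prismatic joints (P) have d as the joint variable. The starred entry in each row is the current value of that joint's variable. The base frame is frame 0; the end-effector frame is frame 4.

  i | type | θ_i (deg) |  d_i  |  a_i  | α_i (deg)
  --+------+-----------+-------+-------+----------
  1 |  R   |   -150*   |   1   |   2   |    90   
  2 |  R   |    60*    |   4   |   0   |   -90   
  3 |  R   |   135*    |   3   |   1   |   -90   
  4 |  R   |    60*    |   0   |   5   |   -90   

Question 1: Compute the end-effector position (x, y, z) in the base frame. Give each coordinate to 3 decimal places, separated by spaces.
after link 1: o_1 = (-1.7321, -1.0000, 1.0000)
after link 2: o_2 = (-3.7321, 2.4641, 1.0000)
after link 3: o_3 = (-0.8223, 3.3275, 1.8876)
after link 4: o_4 = (-2.4206, 0.3636, -1.8084)

-2.421 0.364 -1.808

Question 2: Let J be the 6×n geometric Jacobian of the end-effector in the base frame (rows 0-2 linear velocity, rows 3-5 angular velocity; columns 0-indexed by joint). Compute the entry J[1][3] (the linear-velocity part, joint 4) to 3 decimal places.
axis z_3 = (-0.0474,0.7891,-0.6124); lever o_n−o_3 = (-1.5982,-2.9640,-3.6960)
cross product → J_v[:, 3] = (-4.7318,0.8037,1.4017)
J_ω[:, 3] = z_3
entry J[1][3] = 0.8037

0.804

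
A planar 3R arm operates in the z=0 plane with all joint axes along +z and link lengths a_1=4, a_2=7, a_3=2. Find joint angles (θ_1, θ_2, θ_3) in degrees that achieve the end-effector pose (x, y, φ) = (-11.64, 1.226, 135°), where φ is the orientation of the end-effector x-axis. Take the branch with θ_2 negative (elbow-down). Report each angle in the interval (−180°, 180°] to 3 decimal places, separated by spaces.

wrist centre = target − a_3·(cos φ, sin φ) = (-10.2258, -0.1882)
cos θ_2 = (104.6021−4²−7²)/(2·4·7) = 0.7072; θ_2 = -44.9940° (elbow-down)
β = atan2(-0.1882,-10.2258) = -178.9455°; ψ = atan2(-4.9492,8.9503) = -28.9413°
θ_1 = β − ψ = -150.0043°
θ_3 = φ − θ_1 − θ_2 = -30.0017° (wrapped to (-180°,180°])

-150.004 -44.994 -30.002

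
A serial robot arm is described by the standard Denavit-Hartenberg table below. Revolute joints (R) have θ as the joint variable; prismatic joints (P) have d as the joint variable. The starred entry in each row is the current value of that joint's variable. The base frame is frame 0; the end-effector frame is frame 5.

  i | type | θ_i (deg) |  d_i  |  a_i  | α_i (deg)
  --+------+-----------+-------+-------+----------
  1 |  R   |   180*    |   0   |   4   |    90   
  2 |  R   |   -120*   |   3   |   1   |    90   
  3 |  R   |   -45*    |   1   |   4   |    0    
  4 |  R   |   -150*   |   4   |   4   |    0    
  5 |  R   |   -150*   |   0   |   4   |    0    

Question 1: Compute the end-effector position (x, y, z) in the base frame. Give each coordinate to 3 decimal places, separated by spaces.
2.244 2.242 -0.816

after link 1: o_1 = (-4.0000, 0.0000, 0.0000)
after link 2: o_2 = (-3.5000, 3.0000, -0.8660)
after link 3: o_3 = (-1.2198, 0.1716, -2.8155)
after link 4: o_4 = (0.3125, 1.2068, 2.5306)
after link 5: o_5 = (2.2443, 2.2421, -0.8155)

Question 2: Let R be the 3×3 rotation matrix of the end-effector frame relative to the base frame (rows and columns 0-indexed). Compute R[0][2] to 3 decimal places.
End-effector z-axis (col 2 of R) = (0.8660,-0.0000,0.5000)
R[0][2] = 0.8660

0.866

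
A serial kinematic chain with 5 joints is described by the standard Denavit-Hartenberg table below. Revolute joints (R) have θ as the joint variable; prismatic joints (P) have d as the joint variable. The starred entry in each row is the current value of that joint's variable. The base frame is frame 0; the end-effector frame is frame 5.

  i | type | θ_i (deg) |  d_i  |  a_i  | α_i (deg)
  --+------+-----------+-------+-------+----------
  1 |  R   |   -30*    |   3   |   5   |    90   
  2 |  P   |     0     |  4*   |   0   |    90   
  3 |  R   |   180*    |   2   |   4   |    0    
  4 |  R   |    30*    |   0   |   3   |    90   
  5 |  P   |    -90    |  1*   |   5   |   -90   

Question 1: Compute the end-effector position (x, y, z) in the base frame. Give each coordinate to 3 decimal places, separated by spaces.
after link 1: o_1 = (4.3301, -2.5000, 3.0000)
after link 2: o_2 = (2.3301, -5.9641, 3.0000)
after link 3: o_3 = (-1.1340, -3.9641, 1.0000)
after link 4: o_4 = (-2.6340, -1.3660, 1.0000)
after link 5: o_5 = (-3.5000, -1.8660, 6.0000)

-3.500 -1.866 6.000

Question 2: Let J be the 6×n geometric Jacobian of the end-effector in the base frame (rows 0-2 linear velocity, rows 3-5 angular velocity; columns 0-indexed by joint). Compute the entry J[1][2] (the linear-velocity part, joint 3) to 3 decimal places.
5.830

axis z_2 = (-0.0000,-0.0000,-1.0000); lever o_n−o_2 = (-5.8301,4.0981,3.0000)
cross product → J_v[:, 2] = (4.0981,5.8301,-0.0000)
J_ω[:, 2] = z_2
entry J[1][2] = 5.8301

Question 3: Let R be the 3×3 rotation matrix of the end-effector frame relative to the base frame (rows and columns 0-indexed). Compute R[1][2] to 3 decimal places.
0.866

End-effector z-axis (col 2 of R) = (-0.5000,0.8660,-0.0000)
R[1][2] = 0.8660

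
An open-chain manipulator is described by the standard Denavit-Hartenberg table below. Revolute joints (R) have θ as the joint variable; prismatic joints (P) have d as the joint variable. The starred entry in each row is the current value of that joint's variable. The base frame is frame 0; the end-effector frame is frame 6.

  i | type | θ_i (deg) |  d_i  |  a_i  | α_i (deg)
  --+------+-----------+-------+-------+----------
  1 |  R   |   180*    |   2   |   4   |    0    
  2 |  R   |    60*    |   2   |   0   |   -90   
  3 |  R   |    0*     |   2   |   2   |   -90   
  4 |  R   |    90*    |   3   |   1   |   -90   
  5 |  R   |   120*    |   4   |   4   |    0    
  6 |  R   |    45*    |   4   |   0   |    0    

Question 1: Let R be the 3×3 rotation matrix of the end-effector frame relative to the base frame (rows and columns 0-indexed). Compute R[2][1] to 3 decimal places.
End-effector y-axis (col 1 of R) = (0.2241,-0.1294,-0.9659)
R[2][1] = -0.9659

-0.966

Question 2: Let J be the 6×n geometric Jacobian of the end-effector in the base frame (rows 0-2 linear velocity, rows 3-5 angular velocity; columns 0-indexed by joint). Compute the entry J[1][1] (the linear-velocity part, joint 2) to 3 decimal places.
5.598

axis z_1 = (0.0000,0.0000,1.0000); lever o_n−o_1 = (5.5981,3.6962,2.4641)
cross product → J_v[:, 1] = (-3.6962,5.5981,0.0000)
J_ω[:, 1] = z_1
entry J[1][1] = 5.5981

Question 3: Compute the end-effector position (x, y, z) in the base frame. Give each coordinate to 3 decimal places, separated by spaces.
after link 1: o_1 = (-4.0000, 0.0000, 2.0000)
after link 2: o_2 = (-4.0000, 0.0000, 4.0000)
after link 3: o_3 = (-3.2679, -2.7321, 4.0000)
after link 4: o_4 = (-4.1340, -2.2321, 1.0000)
after link 5: o_5 = (-0.4019, 0.2321, 4.4641)
after link 6: o_6 = (1.5981, 3.6962, 4.4641)

1.598 3.696 4.464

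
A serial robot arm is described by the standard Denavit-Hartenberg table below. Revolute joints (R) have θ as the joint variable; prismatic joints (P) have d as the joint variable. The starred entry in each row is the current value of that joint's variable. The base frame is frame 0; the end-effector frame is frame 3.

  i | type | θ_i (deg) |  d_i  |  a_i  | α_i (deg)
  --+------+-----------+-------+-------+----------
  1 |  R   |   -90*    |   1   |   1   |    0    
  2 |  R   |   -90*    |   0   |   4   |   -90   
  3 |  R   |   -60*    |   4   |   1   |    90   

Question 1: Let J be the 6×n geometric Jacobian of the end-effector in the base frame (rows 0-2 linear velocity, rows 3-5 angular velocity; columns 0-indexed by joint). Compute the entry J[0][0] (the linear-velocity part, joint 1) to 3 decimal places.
5.000

axis z_0 = ẑ; lever o_n−o_0 = (-4.5000,-5.0000,1.8660)
cross product → J_v[:, 0] = (5.0000,-4.5000,0.0000)
J_ω[:, 0] = z_0
entry J[0][0] = 5.0000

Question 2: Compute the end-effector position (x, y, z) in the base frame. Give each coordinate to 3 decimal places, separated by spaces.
-4.500 -5.000 1.866

after link 1: o_1 = (0.0000, -1.0000, 1.0000)
after link 2: o_2 = (-4.0000, -1.0000, 1.0000)
after link 3: o_3 = (-4.5000, -5.0000, 1.8660)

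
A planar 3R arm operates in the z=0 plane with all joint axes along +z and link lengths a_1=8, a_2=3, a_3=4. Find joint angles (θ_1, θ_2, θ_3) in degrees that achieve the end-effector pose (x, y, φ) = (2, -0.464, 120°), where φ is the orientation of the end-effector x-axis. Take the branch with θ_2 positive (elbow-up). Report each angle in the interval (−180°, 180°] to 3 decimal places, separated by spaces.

-59.999 150.002 29.997

wrist centre = target − a_3·(cos φ, sin φ) = (4.0000, -3.9281)
cos θ_2 = (31.4300−8²−3²)/(2·8·3) = -0.8660; θ_2 = 150.0019° (elbow-up)
β = atan2(-3.9281,4.0000) = -44.4804°; ψ = atan2(1.4999,5.4019) = 15.5181°
θ_1 = β − ψ = -59.9985°
θ_3 = φ − θ_1 − θ_2 = 29.9966° (wrapped to (-180°,180°])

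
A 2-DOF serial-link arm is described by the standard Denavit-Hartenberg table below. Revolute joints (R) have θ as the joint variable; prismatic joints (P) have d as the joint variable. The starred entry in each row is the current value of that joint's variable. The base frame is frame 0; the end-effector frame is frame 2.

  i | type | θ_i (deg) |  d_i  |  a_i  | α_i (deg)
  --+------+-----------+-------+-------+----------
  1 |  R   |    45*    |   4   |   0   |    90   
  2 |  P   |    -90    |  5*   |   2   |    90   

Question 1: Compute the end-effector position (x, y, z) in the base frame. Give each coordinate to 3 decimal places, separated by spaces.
3.536 -3.536 2.000

after link 1: o_1 = (0.0000, 0.0000, 4.0000)
after link 2: o_2 = (3.5355, -3.5355, 2.0000)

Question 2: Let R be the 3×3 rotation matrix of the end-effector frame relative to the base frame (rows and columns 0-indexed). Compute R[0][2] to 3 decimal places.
-0.707

End-effector z-axis (col 2 of R) = (-0.7071,-0.7071,-0.0000)
R[0][2] = -0.7071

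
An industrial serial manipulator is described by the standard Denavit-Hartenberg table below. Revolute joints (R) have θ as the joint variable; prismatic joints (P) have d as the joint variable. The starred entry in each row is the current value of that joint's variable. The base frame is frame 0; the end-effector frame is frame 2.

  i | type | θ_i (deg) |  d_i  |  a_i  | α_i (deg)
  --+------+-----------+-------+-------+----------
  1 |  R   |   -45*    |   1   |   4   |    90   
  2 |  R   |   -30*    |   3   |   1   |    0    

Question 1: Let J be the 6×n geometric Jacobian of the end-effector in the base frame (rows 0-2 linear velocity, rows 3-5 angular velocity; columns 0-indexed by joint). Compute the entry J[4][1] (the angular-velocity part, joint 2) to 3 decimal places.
axis z_1 = (-0.7071,-0.7071,0.0000); lever o_n−o_1 = (-1.5089,-2.7337,-0.5000)
cross product → J_v[:, 1] = (0.3536,-0.3536,0.8660)
J_ω[:, 1] = z_1
entry J[4][1] = -0.7071

-0.707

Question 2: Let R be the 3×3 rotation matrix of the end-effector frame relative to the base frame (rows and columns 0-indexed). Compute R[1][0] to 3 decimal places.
End-effector x-axis (col 0 of R) = (0.6124,-0.6124,-0.5000)
R[1][0] = -0.6124

-0.612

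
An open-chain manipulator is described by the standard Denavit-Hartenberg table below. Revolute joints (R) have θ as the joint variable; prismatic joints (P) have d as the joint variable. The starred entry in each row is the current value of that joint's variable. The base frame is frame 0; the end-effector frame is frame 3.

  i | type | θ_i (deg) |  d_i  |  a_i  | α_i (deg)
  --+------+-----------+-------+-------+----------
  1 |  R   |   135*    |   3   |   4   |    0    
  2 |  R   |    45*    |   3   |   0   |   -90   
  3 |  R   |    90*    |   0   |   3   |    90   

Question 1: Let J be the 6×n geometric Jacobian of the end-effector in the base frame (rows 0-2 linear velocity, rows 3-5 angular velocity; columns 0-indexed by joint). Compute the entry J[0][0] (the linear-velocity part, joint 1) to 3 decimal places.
axis z_0 = ẑ; lever o_n−o_0 = (-2.8284,2.8284,3.0000)
cross product → J_v[:, 0] = (-2.8284,-2.8284,0.0000)
J_ω[:, 0] = z_0
entry J[0][0] = -2.8284

-2.828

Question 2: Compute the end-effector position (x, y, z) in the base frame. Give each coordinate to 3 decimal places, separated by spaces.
-2.828 2.828 3.000

after link 1: o_1 = (-2.8284, 2.8284, 3.0000)
after link 2: o_2 = (-2.8284, 2.8284, 6.0000)
after link 3: o_3 = (-2.8284, 2.8284, 3.0000)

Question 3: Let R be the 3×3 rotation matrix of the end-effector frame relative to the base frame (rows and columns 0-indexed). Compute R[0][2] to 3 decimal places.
End-effector z-axis (col 2 of R) = (-1.0000,0.0000,0.0000)
R[0][2] = -1.0000

-1.000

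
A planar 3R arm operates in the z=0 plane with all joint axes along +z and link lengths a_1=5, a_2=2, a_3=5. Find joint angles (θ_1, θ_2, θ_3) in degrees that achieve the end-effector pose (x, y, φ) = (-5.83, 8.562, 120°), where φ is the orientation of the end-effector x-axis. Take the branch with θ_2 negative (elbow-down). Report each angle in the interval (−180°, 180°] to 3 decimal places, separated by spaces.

150.001 -90.007 60.006

wrist centre = target − a_3·(cos φ, sin φ) = (-3.3300, 4.2319)
cos θ_2 = (28.9976−5²−2²)/(2·5·2) = -0.0001; θ_2 = -90.0067° (elbow-down)
β = atan2(4.2319,-3.3300) = 128.1987°; ψ = atan2(-2.0000,4.9998) = -21.8023°
θ_1 = β − ψ = 150.0010°
θ_3 = φ − θ_1 − θ_2 = 60.0057° (wrapped to (-180°,180°])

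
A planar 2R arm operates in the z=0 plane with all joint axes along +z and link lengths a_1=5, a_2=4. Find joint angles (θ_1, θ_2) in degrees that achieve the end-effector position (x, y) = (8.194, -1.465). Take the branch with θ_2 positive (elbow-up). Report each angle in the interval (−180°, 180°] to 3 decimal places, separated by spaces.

-29.999 44.993

cos θ_2 = (69.2879−5²−4²)/(2·5·4) = 0.7072; θ_2 = 44.9927° (elbow-up)
β = atan2(-1.4650,8.1940) = -10.1368°; ψ = atan2(2.8281,7.8288) = 19.8617°
θ_1 = β − ψ = -29.9985°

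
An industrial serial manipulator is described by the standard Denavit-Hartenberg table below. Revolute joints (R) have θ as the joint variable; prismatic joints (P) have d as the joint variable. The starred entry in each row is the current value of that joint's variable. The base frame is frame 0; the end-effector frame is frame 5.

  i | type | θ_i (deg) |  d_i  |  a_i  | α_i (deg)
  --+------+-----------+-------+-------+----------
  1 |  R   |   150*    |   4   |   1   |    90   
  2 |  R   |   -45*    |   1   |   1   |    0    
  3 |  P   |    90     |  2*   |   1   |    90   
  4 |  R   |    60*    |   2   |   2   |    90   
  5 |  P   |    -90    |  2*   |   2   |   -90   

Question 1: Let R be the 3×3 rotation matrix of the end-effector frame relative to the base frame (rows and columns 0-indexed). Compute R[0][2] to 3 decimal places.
0.127

End-effector z-axis (col 2 of R) = (0.1268,0.9268,0.3536)
R[0][2] = 0.1268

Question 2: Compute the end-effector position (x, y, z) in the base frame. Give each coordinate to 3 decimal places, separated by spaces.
-1.898 5.405 5.932

after link 1: o_1 = (-0.8660, 0.5000, 4.0000)
after link 2: o_2 = (-0.9784, 1.7196, 3.2929)
after link 3: o_3 = (-0.5908, 3.8052, 4.0000)
after link 4: o_4 = (-1.5619, 6.3658, 3.2929)
after link 5: o_5 = (-1.8978, 5.4051, 5.9319)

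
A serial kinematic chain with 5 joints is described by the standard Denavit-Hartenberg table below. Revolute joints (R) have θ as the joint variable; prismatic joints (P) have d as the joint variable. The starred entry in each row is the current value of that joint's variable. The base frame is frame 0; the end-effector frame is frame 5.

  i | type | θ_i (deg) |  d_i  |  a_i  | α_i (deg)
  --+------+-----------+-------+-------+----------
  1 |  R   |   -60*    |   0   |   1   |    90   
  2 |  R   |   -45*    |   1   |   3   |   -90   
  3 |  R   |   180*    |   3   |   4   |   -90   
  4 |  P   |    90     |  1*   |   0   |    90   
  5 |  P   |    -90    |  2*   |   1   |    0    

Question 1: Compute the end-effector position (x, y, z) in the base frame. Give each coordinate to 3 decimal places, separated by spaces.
-0.366 -1.366 4.243

after link 1: o_1 = (0.5000, -0.8660, 0.0000)
after link 2: o_2 = (0.6946, -3.2031, -2.1213)
after link 3: o_3 = (0.3411, -2.5908, 2.8284)
after link 4: o_4 = (-0.5249, -3.0908, 2.8284)
after link 5: o_5 = (-0.3660, -1.3660, 4.2426)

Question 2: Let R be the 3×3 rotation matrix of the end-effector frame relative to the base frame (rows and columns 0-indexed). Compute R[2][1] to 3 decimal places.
-0.707

End-effector y-axis (col 1 of R) = (-0.3536,0.6124,-0.7071)
R[2][1] = -0.7071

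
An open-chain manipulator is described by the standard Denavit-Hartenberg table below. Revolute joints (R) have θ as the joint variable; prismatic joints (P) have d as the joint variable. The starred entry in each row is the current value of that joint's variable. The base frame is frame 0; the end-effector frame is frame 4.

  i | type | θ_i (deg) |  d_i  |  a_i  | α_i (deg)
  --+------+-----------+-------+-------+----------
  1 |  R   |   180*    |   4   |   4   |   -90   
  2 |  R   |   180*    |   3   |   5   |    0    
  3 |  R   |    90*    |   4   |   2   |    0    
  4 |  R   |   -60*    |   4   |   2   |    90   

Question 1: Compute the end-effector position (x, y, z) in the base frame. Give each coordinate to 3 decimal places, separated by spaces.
2.732 -11.000 7.000

after link 1: o_1 = (-4.0000, 0.0000, 4.0000)
after link 2: o_2 = (1.0000, -3.0000, 4.0000)
after link 3: o_3 = (1.0000, -7.0000, 6.0000)
after link 4: o_4 = (2.7321, -11.0000, 7.0000)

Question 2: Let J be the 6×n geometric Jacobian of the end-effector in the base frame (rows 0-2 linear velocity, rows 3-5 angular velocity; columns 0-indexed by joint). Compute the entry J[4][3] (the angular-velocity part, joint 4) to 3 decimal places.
-1.000

axis z_3 = (-0.0000,-1.0000,0.0000); lever o_n−o_3 = (1.7321,-4.0000,1.0000)
cross product → J_v[:, 3] = (-1.0000,0.0000,1.7321)
J_ω[:, 3] = z_3
entry J[4][3] = -1.0000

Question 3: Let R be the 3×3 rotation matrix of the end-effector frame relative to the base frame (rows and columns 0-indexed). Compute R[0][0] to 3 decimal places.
0.866

End-effector x-axis (col 0 of R) = (0.8660,-0.0000,0.5000)
R[0][0] = 0.8660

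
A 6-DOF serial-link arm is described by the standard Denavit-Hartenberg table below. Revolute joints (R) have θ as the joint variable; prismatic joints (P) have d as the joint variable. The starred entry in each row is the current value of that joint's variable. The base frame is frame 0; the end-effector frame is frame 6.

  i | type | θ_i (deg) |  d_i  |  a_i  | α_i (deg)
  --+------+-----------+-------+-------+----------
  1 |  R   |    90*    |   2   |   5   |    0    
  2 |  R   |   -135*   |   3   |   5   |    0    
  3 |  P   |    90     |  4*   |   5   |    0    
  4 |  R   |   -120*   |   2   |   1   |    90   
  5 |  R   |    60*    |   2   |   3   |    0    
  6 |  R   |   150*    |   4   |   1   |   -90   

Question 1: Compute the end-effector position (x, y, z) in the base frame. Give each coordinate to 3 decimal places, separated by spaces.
after link 1: o_1 = (0.0000, 5.0000, 2.0000)
after link 2: o_2 = (3.5355, 1.4645, 5.0000)
after link 3: o_3 = (7.0711, 5.0000, 9.0000)
after link 4: o_4 = (7.3299, 4.0341, 11.0000)
after link 5: o_5 = (5.7863, 2.0675, 13.5981)
after link 6: o_6 = (1.6984, 1.8688, 13.0981)

1.698 1.869 13.098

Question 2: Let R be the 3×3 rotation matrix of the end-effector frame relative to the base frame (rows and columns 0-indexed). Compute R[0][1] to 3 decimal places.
End-effector y-axis (col 1 of R) = (0.9659,0.2588,-0.0000)
R[0][1] = 0.9659

0.966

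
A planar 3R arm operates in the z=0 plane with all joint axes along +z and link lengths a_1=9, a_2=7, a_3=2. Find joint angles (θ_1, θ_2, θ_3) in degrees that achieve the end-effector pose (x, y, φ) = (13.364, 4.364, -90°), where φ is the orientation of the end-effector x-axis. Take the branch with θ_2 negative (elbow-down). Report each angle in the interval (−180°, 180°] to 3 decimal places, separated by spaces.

wrist centre = target − a_3·(cos φ, sin φ) = (13.3640, 6.3640)
cos θ_2 = (219.0970−9²−7²)/(2·9·7) = 0.7071; θ_2 = -44.9990° (elbow-down)
β = atan2(6.3640,13.3640) = 25.4640°; ψ = atan2(-4.9497,13.9498) = -19.5356°
θ_1 = β − ψ = 44.9996°
θ_3 = φ − θ_1 − θ_2 = -90.0006° (wrapped to (-180°,180°])

45.000 -44.999 -90.001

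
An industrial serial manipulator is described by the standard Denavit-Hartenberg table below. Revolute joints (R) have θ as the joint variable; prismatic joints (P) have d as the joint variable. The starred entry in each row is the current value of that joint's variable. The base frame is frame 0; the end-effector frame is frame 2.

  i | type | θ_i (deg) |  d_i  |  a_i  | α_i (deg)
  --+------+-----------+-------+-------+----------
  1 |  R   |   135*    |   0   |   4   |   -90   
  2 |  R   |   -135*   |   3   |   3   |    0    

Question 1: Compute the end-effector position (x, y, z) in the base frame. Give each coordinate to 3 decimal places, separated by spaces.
after link 1: o_1 = (-2.8284, 2.8284, 0.0000)
after link 2: o_2 = (-3.4497, -0.7929, 2.1213)

-3.450 -0.793 2.121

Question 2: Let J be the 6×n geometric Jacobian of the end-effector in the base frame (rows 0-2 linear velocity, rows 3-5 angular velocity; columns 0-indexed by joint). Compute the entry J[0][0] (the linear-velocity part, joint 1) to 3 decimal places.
axis z_0 = ẑ; lever o_n−o_0 = (-3.4497,-0.7929,2.1213)
cross product → J_v[:, 0] = (0.7929,-3.4497,0.0000)
J_ω[:, 0] = z_0
entry J[0][0] = 0.7929

0.793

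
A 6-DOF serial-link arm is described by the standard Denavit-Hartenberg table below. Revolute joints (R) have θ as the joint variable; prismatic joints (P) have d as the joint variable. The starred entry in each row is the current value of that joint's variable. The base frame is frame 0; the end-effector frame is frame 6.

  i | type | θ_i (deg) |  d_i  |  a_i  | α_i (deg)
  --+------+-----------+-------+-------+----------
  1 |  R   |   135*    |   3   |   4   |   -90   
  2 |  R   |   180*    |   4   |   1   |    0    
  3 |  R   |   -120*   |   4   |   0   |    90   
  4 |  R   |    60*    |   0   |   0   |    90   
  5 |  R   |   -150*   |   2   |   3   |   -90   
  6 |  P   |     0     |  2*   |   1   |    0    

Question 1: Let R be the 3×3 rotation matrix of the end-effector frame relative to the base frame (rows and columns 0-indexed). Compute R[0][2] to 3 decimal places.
End-effector z-axis (col 2 of R) = (0.1358,-0.7481,-0.6495)
R[0][2] = 0.1358

0.136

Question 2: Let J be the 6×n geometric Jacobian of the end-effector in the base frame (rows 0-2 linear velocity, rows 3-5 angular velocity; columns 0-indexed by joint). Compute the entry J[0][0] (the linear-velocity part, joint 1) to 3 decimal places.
3.428

axis z_0 = ẑ; lever o_n−o_0 = (-3.4535,-3.4281,0.7010)
cross product → J_v[:, 0] = (3.4281,-3.4535,0.0000)
J_ω[:, 0] = z_0
entry J[0][0] = 3.4281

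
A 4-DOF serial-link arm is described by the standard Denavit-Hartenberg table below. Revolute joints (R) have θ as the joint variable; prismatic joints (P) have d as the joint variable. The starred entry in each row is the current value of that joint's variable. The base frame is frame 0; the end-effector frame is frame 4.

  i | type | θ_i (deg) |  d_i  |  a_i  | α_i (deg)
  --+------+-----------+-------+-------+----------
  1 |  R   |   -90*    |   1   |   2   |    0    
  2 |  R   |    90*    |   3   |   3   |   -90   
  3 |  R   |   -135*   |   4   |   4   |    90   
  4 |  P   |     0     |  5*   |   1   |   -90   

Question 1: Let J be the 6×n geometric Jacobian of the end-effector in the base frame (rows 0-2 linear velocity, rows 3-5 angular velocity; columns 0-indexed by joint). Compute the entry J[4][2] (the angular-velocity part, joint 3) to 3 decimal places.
axis z_2 = (0.0000,1.0000,0.0000); lever o_n−o_2 = (-7.0711,4.0000,0.0000)
cross product → J_v[:, 2] = (0.0000,-0.0000,7.0711)
J_ω[:, 2] = z_2
entry J[4][2] = 1.0000

1.000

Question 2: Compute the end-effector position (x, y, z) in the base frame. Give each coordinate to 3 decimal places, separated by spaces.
after link 1: o_1 = (0.0000, -2.0000, 1.0000)
after link 2: o_2 = (3.0000, -2.0000, 4.0000)
after link 3: o_3 = (0.1716, 2.0000, 6.8284)
after link 4: o_4 = (-4.0711, 2.0000, 4.0000)

-4.071 2.000 4.000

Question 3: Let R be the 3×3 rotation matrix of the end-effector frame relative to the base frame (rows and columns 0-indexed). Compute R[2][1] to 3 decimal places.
0.707

End-effector y-axis (col 1 of R) = (0.7071,-0.0000,0.7071)
R[2][1] = 0.7071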